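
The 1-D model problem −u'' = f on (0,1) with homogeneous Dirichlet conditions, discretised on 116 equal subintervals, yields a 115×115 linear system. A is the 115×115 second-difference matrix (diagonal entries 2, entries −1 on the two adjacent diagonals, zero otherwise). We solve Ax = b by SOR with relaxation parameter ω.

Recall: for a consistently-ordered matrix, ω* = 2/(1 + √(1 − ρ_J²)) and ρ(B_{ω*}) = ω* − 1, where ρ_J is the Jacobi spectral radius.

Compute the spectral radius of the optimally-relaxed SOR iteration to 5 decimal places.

ρ_SOR = 0.94727

spectrum of D⁻¹(L+U) = {cos(kπ/116) : 1≤k≤115}; ρ_J = cos(π/116) = 0.99963.
√(1−ρ_J²) simplifies to sin(π/116) = 0.027079.
ω* = 2/(1+0.027079) = 1.94727
ρ_SOR = ω* − 1 ≈ 0.94727.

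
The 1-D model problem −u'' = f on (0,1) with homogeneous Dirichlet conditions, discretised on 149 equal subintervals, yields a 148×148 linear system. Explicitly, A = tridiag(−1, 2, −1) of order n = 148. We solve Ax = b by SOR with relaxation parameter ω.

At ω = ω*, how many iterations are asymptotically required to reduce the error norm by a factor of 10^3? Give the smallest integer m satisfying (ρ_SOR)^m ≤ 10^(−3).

½·tridiag(1,0,1) at n=148: λ_k = cos(kπ/149); max |λ| at k=1 ⇒ ρ_J = cos(π/149) ≈ 0.9997777.
root = sin(π/149) = 0.0210830  (since 1−cos² = sin²).
ω* = 2/(1 + 0.0210830) = 2/1.0210830 = 1.9587046.
and ρ(B_{ω*}) = 1.9587046 − 1 = 0.9587046.
3·ln10 = 6.90776; −ln(0.9587046) = 0.0421723; m = ⌈6.90776/0.0421723⌉ = ⌈163.799⌉ = 164.

m = 164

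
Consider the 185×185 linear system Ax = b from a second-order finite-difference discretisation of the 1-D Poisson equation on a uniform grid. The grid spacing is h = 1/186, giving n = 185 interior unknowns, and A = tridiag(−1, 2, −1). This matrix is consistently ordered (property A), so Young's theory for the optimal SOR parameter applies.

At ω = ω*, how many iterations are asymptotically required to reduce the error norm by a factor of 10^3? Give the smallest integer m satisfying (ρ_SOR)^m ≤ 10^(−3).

spectrum of D⁻¹(L+U) = {cos(kπ/186) : 1≤k≤185}; ρ_J = cos(π/186) = 0.9998574.
√(1−ρ_J²) simplifies to sin(π/186) = 0.0168895.
[ω*] 2 ÷ (1 + 0.0168895) = 2 ÷ 1.0168895 = 1.9667820.
[ρ_SOR] ω* − 1 = 0.9667820.
m ≥ 3·ln10 / (−ln 0.9667820) = 204.479; smallest integer m = 205.

m = 205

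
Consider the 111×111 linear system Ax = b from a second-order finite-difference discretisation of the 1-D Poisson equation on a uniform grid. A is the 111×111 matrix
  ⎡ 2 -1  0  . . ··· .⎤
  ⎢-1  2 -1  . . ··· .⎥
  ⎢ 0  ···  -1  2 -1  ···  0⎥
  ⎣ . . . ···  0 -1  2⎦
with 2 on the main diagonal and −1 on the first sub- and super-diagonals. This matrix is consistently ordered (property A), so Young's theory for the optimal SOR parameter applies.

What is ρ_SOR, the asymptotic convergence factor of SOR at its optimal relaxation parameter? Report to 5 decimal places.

½·tridiag(1,0,1) at n=111: λ_k = cos(kπ/112); max |λ| at k=1 ⇒ ρ_J = cos(π/112) ≈ 0.99961.
√(1 − cos²(π/112)) = sin(π/112) ≈ 0.028046.
ω* = 2/(1 + 0.028046) = 2/1.028046 = 1.94544.
At ω = 1.94544 every |λ(B_ω)| = ω−1, so ρ_SOR = 0.94544.

ρ_SOR = 0.94544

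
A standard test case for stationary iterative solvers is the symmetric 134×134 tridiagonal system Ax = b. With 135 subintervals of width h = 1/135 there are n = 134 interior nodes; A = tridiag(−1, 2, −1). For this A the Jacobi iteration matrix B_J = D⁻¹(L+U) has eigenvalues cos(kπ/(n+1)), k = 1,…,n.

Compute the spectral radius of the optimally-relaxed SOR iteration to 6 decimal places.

n=134: λ(B_J) = 1 − λ(A)/2 = cos(kπ/135); k=1 gives ρ_J = 0.999729.
√(1−ρ_J²) simplifies to sin(π/135) = 0.0232690.
ω* = 2 / (1 + 0.0232690) = 2 / 1.0232690 ≈ 1.954520.
ρ_SOR = ω* − 1 = 1.954520 − 1 = 0.954520.

ρ_SOR = 0.954520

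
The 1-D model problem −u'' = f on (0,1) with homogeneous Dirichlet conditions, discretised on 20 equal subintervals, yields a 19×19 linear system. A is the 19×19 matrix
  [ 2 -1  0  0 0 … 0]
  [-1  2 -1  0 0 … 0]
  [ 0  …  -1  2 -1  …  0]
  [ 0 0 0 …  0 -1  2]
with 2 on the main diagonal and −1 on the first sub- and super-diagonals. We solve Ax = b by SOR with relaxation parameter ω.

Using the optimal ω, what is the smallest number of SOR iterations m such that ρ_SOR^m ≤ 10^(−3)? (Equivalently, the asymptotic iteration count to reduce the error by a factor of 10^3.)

m = 22

[ρ_J] n=19: ρ(B_J) = cos(π/(n+1)) = cos(π/20) = 0.9876883.
1 − cos²(π/20) = sin²(π/20) ⇒ √(1−ρ_J²) = sin(π/20) = 0.1564345.
Then 2/(1+√(1−ρ_J²)) = 2/(1+0.1564345); ω* = 2/1.1564345 = 1.7294538.
ρ(B_{ω*}) = ω*−1 = 0.7294538
m ≥ 3·ln10 / (−ln 0.7294538) = 21.897; smallest integer m = 22.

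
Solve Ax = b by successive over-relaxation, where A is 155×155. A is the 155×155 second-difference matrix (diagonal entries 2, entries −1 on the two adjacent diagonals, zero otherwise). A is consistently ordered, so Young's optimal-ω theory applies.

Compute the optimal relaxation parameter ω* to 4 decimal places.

½·tridiag(1,0,1) at n=155: λ_k = cos(kπ/156); max |λ| at k=1 ⇒ ρ_J = cos(π/156) ≈ 0.9998.
root = sin(π/156) = 0.02014  (since 1−cos² = sin²).
Then 2/(1+√(1−ρ_J²)) = 2/(1+0.02014); ω* = 2/1.02014 = 1.9605.
[ρ_SOR] ω* − 1 = 0.9605.

ω* = 1.9605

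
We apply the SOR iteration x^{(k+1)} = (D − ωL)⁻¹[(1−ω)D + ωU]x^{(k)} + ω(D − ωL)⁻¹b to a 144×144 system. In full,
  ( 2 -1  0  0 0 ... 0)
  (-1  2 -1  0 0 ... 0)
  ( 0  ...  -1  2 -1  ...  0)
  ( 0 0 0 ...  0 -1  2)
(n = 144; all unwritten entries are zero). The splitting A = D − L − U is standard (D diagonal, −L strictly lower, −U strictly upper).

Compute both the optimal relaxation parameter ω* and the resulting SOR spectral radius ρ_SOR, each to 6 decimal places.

ω* = 1.957590, ρ_SOR = 0.957590

½·tridiag(1,0,1) at n=144: λ_k = cos(kπ/145); max |λ| at k=1 ⇒ ρ_J = cos(π/145) ≈ 0.999765.
√(1−ρ_J²) = |sin(π/145)| = 0.0216645
[ω*] 2 ÷ (1 + 0.0216645) = 2 ÷ 1.0216645 = 1.957590.
ρ(B_{ω*}) = ω*−1 = 0.957590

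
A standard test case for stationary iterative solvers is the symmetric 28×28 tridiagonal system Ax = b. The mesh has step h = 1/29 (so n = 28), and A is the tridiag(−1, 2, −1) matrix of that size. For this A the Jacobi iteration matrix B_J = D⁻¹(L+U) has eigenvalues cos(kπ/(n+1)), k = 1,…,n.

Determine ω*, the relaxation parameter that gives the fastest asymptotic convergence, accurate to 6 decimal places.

B_J for the 28×28 system has eigenvalues cos(kπ/29); ρ_J = cos(π/29) = 0.994138.
√(1 − cos²(π/29)) = sin(π/29) ≈ 0.1081190.
ω* = 2 / (1 + 0.1081190) = 2 / 1.1081190 ≈ 1.804860.
ρ(B_{ω*}) = ω*−1 = 0.804860

ω* = 1.804860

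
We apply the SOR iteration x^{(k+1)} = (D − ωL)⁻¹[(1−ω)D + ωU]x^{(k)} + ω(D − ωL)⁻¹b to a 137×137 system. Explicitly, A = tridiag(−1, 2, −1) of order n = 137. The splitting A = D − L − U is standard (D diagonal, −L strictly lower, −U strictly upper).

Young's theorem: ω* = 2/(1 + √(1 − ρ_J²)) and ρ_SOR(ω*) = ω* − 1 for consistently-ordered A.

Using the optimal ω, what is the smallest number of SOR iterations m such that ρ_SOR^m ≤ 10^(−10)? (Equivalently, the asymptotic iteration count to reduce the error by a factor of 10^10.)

m = 506

½·tridiag(1,0,1) at n=137: λ_k = cos(kπ/138); max |λ| at k=1 ⇒ ρ_J = cos(π/138) ≈ 0.9997409.
root = sin(π/138) = 0.0227632  (since 1−cos² = sin²).
Young: ω* = 2/(1+√(1−ρ_J²)) = 2/(1+0.0227632) = 2/1.0227632 = 1.9554869.
[ρ_SOR] ω* − 1 = 0.9554869.
Need (0.9554869)^m ≤ 10^(−10): m ≥ 10·ln10/|ln 0.9554869| = 23.0259/0.0455342 = 505.684 ⇒ m = 506.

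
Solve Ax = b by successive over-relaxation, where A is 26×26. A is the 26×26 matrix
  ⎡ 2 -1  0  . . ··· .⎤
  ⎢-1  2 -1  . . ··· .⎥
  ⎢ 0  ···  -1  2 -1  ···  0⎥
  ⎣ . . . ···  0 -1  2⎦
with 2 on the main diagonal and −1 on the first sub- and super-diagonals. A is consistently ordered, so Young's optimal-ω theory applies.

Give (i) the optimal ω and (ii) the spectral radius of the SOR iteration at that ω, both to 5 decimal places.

ω* = 1.79197, ρ_SOR = 0.79197

[ρ_J] n=26: ρ(B_J) = cos(π/(n+1)) = cos(π/27) = 0.99324.
root = sin(π/27) = 0.116093  (since 1−cos² = sin²).
So ω* = 2/1.116093 = 1.79197 (Young).
[ρ_SOR] ω* − 1 = 0.79197.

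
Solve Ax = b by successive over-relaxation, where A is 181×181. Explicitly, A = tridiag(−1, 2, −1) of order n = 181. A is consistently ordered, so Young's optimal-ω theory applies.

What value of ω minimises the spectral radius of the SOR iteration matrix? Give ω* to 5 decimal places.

ω* = 1.96606

ρ_J = max_k |cos(kπ/182)| = cos(π/182) = 0.99985
root = sin(π/182) = 0.017261  (since 1−cos² = sin²).
ω* = 2 / (1 + 0.017261) = 2 / 1.017261 ≈ 1.96606.
ρ_SOR = ω* − 1 ≈ 0.96606.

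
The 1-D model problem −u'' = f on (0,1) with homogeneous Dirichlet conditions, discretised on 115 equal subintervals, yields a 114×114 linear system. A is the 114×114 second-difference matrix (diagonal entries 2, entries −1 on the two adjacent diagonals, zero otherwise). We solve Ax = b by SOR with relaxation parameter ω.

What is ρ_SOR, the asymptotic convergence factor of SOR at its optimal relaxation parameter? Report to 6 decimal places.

ρ_SOR = 0.946823

With n=114, ρ(Jacobi) = cos(π/115) = 0.999627.
√(1−ρ_J²) = |sin(π/115)| = 0.0273148
So ω* = 2/1.0273148 = 1.946823 (Young).
At ω = 1.946823 every |λ(B_ω)| = ω−1, so ρ_SOR = 0.946823.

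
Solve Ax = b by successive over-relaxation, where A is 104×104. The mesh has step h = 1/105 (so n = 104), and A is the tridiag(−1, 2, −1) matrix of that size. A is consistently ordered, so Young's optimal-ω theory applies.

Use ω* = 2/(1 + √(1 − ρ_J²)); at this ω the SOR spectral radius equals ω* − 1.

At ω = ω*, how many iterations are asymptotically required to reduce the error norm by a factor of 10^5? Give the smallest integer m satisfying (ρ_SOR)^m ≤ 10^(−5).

m = 193

spectrum of D⁻¹(L+U) = {cos(kπ/105) : 1≤k≤104}; ρ_J = cos(π/105) = 0.9995524.
√(1−ρ_J²) = |sin(π/105)| = 0.0299155
ω* = 2/(1 + 0.0299155) = 2/1.0299155 = 1.9419069.
At ω = 1.9419069 every |λ(B_ω)| = ω−1, so ρ_SOR = 0.9419069.
For 5 digits: m = 5·ln10 / (−ln 0.9419069) = 11.5129/0.0598488 = 192.366; round up → m = 193.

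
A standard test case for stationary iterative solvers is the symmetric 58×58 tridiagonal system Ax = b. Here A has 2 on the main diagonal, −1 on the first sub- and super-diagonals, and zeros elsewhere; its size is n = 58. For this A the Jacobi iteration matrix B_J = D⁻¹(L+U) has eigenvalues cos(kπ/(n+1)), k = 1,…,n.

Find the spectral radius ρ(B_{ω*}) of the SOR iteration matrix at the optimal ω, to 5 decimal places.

B_J for the 58×58 system has eigenvalues cos(kπ/59); ρ_J = cos(π/59) = 0.99858.
√(1−ρ_J²) = |sin(π/59)| = 0.053222
ω* = 2 / (1 + 0.053222) = 2 / 1.053222 ≈ 1.89893.
[ρ_SOR] ω* − 1 = 0.89893.

ρ_SOR = 0.89893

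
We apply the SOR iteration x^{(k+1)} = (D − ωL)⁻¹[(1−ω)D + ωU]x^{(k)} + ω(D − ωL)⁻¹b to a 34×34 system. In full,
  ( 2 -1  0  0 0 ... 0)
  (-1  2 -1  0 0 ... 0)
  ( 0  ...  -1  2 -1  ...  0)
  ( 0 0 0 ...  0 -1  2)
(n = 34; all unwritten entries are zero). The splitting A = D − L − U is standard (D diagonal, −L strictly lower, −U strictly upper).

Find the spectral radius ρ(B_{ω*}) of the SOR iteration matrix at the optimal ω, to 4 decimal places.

ρ_SOR = 0.8355

spectrum of D⁻¹(L+U) = {cos(kπ/35) : 1≤k≤34}; ρ_J = cos(π/35) = 0.9960.
root = sin(π/35) = 0.08964  (since 1−cos² = sin²).
So ω* = 2/1.08964 = 1.8355 (Young).
ρ(B_{ω*}) = ω*−1 = 0.8355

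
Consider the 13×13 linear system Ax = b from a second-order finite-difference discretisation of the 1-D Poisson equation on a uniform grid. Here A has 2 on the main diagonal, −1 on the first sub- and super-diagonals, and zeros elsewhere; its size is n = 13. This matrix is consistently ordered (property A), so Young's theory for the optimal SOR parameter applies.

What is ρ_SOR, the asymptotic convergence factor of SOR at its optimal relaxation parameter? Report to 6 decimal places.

ρ_SOR = 0.635964

[ρ_J] n=13: ρ(B_J) = cos(π/(n+1)) = cos(π/14) = 0.974928.
1 − cos²(π/14) = sin²(π/14) ⇒ √(1−ρ_J²) = sin(π/14) = 0.2225209.
ω* = 2/(1+0.2225209) = 1.635964
and ρ(B_{ω*}) = 1.635964 − 1 = 0.635964.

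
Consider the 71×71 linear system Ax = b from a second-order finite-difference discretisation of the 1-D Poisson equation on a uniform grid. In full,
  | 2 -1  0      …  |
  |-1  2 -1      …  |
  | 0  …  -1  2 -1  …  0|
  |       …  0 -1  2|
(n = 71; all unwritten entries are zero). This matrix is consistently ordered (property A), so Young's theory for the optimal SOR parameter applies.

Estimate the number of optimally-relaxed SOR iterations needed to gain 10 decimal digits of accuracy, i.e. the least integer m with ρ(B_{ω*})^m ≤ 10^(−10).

m = 264

n=71: λ(B_J) = 1 − λ(A)/2 = cos(kπ/72); k=1 gives ρ_J = 0.9990482.
root = sin(π/72) = 0.0436194  (since 1−cos² = sin²).
[ω*] 2 ÷ (1 + 0.0436194) = 2 ÷ 1.0436194 = 1.9164075.
Hence ρ(B_{ω*}) = 1.9164075 − 1 = 0.9164075.
10·ln10 = 23.0259; −ln(0.9164075) = 0.0872941; m = ⌈23.0259/0.0872941⌉ = ⌈263.774⌉ = 264.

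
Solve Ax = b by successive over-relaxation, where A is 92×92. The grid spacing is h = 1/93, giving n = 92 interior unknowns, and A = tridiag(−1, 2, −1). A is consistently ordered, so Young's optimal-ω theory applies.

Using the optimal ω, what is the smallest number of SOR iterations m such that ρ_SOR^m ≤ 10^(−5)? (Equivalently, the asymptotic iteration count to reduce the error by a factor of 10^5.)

m = 171

½·tridiag(1,0,1) at n=92: λ_k = cos(kπ/93); max |λ| at k=1 ⇒ ρ_J = cos(π/93) ≈ 0.9994295.
root = sin(π/93) = 0.0337741  (since 1−cos² = sin²).
So ω* = 2/1.0337741 = 1.9346586 (Young).
[ρ_SOR] ω* − 1 = 0.9346586.
5·ln10 = 11.5129; −ln(0.9346586) = 0.067574; m = ⌈11.5129/0.067574⌉ = ⌈170.375⌉ = 171.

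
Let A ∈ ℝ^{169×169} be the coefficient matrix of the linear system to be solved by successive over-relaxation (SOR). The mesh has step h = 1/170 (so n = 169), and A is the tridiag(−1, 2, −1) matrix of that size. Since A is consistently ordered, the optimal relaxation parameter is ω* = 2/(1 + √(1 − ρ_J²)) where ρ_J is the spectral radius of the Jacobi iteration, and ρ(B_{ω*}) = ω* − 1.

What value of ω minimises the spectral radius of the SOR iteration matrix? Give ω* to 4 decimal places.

ω* = 1.9637

B_J for the 169×169 system has eigenvalues cos(kπ/170); ρ_J = cos(π/170) = 0.9998.
√(1−ρ_J²) = |sin(π/170)| = 0.01848
So ω* = 2/1.01848 = 1.9637 (Young).
ρ(B_{ω*}) = ω*−1 = 0.9637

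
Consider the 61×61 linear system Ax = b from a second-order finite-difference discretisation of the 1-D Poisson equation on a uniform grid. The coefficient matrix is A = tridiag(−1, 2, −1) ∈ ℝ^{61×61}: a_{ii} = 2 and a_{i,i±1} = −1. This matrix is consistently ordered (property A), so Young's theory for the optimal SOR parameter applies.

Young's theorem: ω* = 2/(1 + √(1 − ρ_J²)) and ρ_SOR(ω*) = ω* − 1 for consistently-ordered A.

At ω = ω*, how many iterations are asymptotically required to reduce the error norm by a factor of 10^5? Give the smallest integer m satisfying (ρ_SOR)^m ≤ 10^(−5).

m = 114

spectrum of D⁻¹(L+U) = {cos(kπ/62) : 1≤k≤61}; ρ_J = cos(π/62) = 0.9987165.
√(1 − cos²(π/62)) = sin(π/62) ≈ 0.0506492.
So ω* = 2/1.0506492 = 1.9035849 (Young).
ρ_SOR = ω* − 1 ≈ 0.9035849.
ρ_SOR^m ≤ 10^(−5) ⇔ m ≥ 5·ln10/(−ln 0.9035849) = 11.5129/0.101385 = 113.556; m = ⌈113.556⌉ = 114.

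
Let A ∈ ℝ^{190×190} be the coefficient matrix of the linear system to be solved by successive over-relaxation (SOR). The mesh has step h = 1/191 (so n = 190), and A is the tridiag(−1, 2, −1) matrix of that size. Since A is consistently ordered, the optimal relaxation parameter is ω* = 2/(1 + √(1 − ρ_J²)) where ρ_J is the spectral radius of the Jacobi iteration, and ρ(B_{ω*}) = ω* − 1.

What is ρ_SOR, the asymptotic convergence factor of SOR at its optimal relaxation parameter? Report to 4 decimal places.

ρ_J = max_k |cos(kπ/191)| = cos(π/191) = 0.9999
√(1 − cos²(π/191)) = sin(π/191) ≈ 0.01645.
Then 2/(1+√(1−ρ_J²)) = 2/(1+0.01645); ω* = 2/1.01645 = 1.9676.
Hence ρ(B_{ω*}) = 1.9676 − 1 = 0.9676.

ρ_SOR = 0.9676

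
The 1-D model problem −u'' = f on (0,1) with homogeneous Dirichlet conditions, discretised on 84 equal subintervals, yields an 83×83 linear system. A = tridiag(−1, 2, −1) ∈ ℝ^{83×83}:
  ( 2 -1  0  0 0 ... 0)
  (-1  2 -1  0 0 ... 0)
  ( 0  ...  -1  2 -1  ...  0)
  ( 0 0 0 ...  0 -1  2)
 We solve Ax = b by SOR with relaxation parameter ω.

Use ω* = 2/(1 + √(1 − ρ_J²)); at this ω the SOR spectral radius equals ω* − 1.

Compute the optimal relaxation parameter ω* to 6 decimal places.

[ρ_J] n=83: ρ(B_J) = cos(π/(n+1)) = cos(π/84) = 0.999301.
1 − cos²(π/84) = sin²(π/84) ⇒ √(1−ρ_J²) = sin(π/84) = 0.0373912.
Then 2/(1+√(1−ρ_J²)) = 2/(1+0.0373912); ω* = 2/1.0373912 = 1.927913.
Hence ρ(B_{ω*}) = 1.927913 − 1 = 0.927913.

ω* = 1.927913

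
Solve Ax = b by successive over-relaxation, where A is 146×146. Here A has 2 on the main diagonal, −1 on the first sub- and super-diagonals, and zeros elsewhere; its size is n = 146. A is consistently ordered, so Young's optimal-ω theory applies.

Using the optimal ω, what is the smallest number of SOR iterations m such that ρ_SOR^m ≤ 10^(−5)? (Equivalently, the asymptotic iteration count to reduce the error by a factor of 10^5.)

[ρ_J] n=146: ρ(B_J) = cos(π/(n+1)) = cos(π/147) = 0.9997716.
√(1−ρ_J²) simplifies to sin(π/147) = 0.0213698.
ω* = 2 / (1 + 0.0213698) = 2 / 1.0213698 ≈ 1.9581546.
ρ_SOR = ω* − 1 = 1.9581546 − 1 = 0.9581546.
Need (0.9581546)^m ≤ 10^(−5): m ≥ 5·ln10/|ln 0.9581546| = 11.5129/0.0427461 = 269.332 ⇒ m = 270.

m = 270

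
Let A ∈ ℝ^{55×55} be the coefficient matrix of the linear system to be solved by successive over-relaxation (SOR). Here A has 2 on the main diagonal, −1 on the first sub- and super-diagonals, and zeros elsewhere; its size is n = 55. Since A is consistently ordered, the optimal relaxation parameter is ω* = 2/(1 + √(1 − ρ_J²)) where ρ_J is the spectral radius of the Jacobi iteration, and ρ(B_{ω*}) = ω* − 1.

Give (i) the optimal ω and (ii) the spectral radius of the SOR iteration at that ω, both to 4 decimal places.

ω* = 1.8938, ρ_SOR = 0.8938

[ρ_J] n=55: ρ(B_J) = cos(π/(n+1)) = cos(π/56) = 0.9984.
√(1−ρ_J²) simplifies to sin(π/56) = 0.05607.
ω* = 2/(1 + 0.05607) = 2/1.05607 = 1.8938.
[ρ_SOR] ω* − 1 = 0.8938.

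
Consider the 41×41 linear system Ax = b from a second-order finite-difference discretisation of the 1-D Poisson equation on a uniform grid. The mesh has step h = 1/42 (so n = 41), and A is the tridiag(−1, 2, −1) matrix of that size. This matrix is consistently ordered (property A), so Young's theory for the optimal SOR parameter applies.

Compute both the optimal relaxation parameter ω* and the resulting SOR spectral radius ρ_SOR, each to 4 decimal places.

ω* = 1.8609, ρ_SOR = 0.8609

With n=41, ρ(Jacobi) = cos(π/42) = 0.9972.
root = sin(π/42) = 0.07473  (since 1−cos² = sin²).
ω* = 2/(1 + 0.07473) = 2/1.07473 = 1.8609.
Hence ρ(B_{ω*}) = 1.8609 − 1 = 0.8609.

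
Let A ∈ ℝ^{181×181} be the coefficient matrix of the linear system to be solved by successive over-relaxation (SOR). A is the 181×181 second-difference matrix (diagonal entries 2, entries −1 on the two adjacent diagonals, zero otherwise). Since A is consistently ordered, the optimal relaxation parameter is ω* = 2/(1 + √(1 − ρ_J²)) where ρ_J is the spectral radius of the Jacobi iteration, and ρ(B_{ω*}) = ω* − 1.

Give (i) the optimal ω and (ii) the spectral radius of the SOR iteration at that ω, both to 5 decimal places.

ω* = 1.96606, ρ_SOR = 0.96606

B_J for the 181×181 system has eigenvalues cos(kπ/182); ρ_J = cos(π/182) = 0.99985.
√(1−ρ_J²) simplifies to sin(π/182) = 0.017261.
Then 2/(1+√(1−ρ_J²)) = 2/(1+0.017261); ω* = 2/1.017261 = 1.96606.
and ρ(B_{ω*}) = 1.96606 − 1 = 0.96606.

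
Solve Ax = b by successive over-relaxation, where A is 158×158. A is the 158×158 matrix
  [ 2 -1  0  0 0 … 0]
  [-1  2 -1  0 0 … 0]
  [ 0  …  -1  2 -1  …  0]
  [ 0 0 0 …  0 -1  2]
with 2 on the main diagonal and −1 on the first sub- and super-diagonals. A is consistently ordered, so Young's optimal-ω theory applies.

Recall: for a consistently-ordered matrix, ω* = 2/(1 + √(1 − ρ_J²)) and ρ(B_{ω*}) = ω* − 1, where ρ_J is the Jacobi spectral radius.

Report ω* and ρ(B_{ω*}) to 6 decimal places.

ω* = 1.961251, ρ_SOR = 0.961251

½·tridiag(1,0,1) at n=158: λ_k = cos(kπ/159); max |λ| at k=1 ⇒ ρ_J = cos(π/159) ≈ 0.999805.
√(1−ρ_J²) simplifies to sin(π/159) = 0.0197572.
Then 2/(1+√(1−ρ_J²)) = 2/(1+0.0197572); ω* = 2/1.0197572 = 1.961251.
[ρ_SOR] ω* − 1 = 0.961251.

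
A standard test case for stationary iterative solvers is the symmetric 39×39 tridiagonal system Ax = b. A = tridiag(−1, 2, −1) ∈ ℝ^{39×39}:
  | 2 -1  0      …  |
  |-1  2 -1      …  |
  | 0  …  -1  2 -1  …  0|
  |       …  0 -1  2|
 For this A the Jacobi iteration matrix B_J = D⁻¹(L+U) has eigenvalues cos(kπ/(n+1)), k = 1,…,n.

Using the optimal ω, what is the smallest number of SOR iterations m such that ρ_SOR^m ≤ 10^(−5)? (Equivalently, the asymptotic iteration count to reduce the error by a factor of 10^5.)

m = 74

½·tridiag(1,0,1) at n=39: λ_k = cos(kπ/40); max |λ| at k=1 ⇒ ρ_J = cos(π/40) ≈ 0.9969173.
√(1−ρ_J²) = |sin(π/40)| = 0.0784591
ω* = 2 / (1 + 0.0784591) = 2 / 1.0784591 ≈ 1.8544978.
At ω = 1.8544978 every |λ(B_ω)| = ω−1, so ρ_SOR = 0.8544978.
For 5 digits: m = 5·ln10 / (−ln 0.8544978) = 11.5129/0.157241 = 73.218; round up → m = 74.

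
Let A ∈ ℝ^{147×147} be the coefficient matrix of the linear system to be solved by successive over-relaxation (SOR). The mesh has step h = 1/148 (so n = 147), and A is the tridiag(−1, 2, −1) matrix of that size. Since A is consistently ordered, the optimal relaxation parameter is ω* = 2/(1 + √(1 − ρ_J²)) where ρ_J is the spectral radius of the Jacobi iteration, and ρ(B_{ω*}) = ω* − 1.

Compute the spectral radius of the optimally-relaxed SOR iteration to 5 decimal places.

ρ_SOR = 0.95843

With n=147, ρ(Jacobi) = cos(π/148) = 0.99977.
√(1−ρ_J²) = |sin(π/148)| = 0.021225
[ω*] 2 ÷ (1 + 0.021225) = 2 ÷ 1.021225 = 1.95843.
Hence ρ(B_{ω*}) = 1.95843 − 1 = 0.95843.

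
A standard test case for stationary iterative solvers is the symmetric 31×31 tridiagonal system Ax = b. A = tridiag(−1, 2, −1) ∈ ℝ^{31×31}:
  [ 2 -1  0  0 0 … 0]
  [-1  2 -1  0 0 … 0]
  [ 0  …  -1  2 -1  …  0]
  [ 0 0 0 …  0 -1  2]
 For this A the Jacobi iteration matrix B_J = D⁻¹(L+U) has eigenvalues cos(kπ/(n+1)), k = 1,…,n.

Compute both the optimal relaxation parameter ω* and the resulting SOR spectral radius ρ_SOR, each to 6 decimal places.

B_J for the 31×31 system has eigenvalues cos(kπ/32); ρ_J = cos(π/32) = 0.995185.
1 − cos²(π/32) = sin²(π/32) ⇒ √(1−ρ_J²) = sin(π/32) = 0.0980171.
ω* = 2/(1 + 0.0980171) = 2/1.0980171 = 1.821465.
ρ_SOR = ω* − 1 ≈ 0.821465.

ω* = 1.821465, ρ_SOR = 0.821465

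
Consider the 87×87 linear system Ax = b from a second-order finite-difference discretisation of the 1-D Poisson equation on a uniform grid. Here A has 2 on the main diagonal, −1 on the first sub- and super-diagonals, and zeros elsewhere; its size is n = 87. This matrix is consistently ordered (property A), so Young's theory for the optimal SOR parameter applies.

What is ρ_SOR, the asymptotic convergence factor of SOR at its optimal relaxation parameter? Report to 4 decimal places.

B_J for the 87×87 system has eigenvalues cos(kπ/88); ρ_J = cos(π/88) = 0.9994.
√(1 − cos²(π/88)) = sin(π/88) ≈ 0.03569.
ω* = 2 / (1 + 0.03569) = 2 / 1.03569 ≈ 1.9311.
At ω = 1.9311 every |λ(B_ω)| = ω−1, so ρ_SOR = 0.9311.

ρ_SOR = 0.9311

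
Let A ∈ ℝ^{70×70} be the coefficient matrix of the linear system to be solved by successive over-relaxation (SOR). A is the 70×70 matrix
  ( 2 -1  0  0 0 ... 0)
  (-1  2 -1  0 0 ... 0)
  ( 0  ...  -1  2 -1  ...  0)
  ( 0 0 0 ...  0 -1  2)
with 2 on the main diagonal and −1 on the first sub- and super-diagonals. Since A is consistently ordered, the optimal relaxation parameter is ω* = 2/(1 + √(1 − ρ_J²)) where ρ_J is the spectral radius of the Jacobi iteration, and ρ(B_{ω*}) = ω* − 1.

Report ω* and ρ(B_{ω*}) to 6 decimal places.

½·tridiag(1,0,1) at n=70: λ_k = cos(kπ/71); max |λ| at k=1 ⇒ ρ_J = cos(π/71) ≈ 0.999021.
√(1−ρ_J²) simplifies to sin(π/71) = 0.0442333.
ω* = 2/(1 + 0.0442333) = 2/1.0442333 = 1.915281.
At ω = 1.915281 every |λ(B_ω)| = ω−1, so ρ_SOR = 0.915281.

ω* = 1.915281, ρ_SOR = 0.915281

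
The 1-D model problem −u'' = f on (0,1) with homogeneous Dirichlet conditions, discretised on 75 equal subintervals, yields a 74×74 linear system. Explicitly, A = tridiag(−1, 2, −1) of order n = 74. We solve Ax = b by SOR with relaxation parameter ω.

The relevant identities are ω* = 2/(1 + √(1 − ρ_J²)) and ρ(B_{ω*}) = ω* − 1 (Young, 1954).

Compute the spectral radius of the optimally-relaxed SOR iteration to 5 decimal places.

spectrum of D⁻¹(L+U) = {cos(kπ/75) : 1≤k≤74}; ρ_J = cos(π/75) = 0.99912.
root = sin(π/75) = 0.041876  (since 1−cos² = sin²).
ω* = 2/(1+0.041876) = 1.91961
Hence ρ(B_{ω*}) = 1.91961 − 1 = 0.91961.

ρ_SOR = 0.91961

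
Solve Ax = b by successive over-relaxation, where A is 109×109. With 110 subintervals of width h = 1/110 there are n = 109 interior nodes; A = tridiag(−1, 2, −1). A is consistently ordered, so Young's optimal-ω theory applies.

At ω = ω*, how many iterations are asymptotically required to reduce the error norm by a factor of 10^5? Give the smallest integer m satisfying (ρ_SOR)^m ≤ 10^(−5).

spectrum of D⁻¹(L+U) = {cos(kπ/110) : 1≤k≤109}; ρ_J = cos(π/110) = 0.9995922.
1 − cos²(π/110) = sin²(π/110) ⇒ √(1−ρ_J²) = sin(π/110) = 0.0285561.
ω* = 2/(1+0.0285561) = 1.9444734
At ω = 1.9444734 every |λ(B_ω)| = ω−1, so ρ_SOR = 0.9444734.
Need (0.9444734)^m ≤ 10^(−5): m ≥ 5·ln10/|ln 0.9444734| = 11.5129/0.0571278 = 201.529 ⇒ m = 202.

m = 202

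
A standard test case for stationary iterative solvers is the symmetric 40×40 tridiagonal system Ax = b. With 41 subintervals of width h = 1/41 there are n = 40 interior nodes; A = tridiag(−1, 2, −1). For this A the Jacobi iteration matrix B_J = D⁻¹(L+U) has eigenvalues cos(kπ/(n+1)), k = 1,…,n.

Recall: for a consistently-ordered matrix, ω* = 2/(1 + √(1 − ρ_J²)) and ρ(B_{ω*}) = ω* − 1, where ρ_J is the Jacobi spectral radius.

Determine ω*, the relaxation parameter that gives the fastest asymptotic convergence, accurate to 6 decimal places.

spectrum of D⁻¹(L+U) = {cos(kπ/41) : 1≤k≤40}; ρ_J = cos(π/41) = 0.997066.
√(1 − cos²(π/41)) = sin(π/41) ≈ 0.0765493.
ω* = 2 / (1 + 0.0765493) = 2 / 1.0765493 ≈ 1.857788.
Hence ρ(B_{ω*}) = 1.857788 − 1 = 0.857788.

ω* = 1.857788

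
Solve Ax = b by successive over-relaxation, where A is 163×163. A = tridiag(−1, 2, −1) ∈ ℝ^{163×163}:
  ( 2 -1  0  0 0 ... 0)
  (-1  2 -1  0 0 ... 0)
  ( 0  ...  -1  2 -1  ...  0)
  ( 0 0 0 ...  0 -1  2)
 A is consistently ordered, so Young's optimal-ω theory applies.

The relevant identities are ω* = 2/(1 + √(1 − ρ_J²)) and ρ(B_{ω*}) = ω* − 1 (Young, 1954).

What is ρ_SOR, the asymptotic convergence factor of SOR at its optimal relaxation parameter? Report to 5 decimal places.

ρ_SOR = 0.96241

spectrum of D⁻¹(L+U) = {cos(kπ/164) : 1≤k≤163}; ρ_J = cos(π/164) = 0.99982.
1 − cos²(π/164) = sin²(π/164) ⇒ √(1−ρ_J²) = sin(π/164) = 0.019155.
Young: ω* = 2/(1+√(1−ρ_J²)) = 2/(1+0.019155) = 2/1.019155 = 1.96241.
and ρ(B_{ω*}) = 1.96241 − 1 = 0.96241.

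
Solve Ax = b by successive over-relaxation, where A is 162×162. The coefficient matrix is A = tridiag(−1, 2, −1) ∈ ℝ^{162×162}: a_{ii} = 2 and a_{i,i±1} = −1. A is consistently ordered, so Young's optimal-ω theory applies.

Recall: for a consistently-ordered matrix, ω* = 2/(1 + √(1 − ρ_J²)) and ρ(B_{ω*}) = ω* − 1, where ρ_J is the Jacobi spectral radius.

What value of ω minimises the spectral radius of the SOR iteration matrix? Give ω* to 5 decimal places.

½·tridiag(1,0,1) at n=162: λ_k = cos(kπ/163); max |λ| at k=1 ⇒ ρ_J = cos(π/163) ≈ 0.99981.
root = sin(π/163) = 0.019272  (since 1−cos² = sin²).
ω* = 2 / (1 + 0.019272) = 2 / 1.019272 ≈ 1.96218.
ρ(B_{ω*}) = ω*−1 = 0.96218

ω* = 1.96218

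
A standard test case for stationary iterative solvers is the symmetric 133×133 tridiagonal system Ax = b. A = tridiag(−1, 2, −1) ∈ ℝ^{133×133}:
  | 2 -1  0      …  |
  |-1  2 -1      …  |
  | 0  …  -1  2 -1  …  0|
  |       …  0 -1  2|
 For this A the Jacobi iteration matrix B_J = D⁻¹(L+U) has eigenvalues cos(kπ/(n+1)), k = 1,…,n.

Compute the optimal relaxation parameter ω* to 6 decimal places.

ω* = 1.954189

ρ_J = max_k |cos(kπ/134)| = cos(π/134) = 0.999725
root = sin(π/134) = 0.0234426  (since 1−cos² = sin²).
So ω* = 2/1.0234426 = 1.954189 (Young).
[ρ_SOR] ω* − 1 = 0.954189.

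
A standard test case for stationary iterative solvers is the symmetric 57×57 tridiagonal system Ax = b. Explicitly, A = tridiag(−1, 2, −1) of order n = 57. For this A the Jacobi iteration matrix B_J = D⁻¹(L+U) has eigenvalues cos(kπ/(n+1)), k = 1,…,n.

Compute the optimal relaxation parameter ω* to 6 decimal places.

ω* = 1.897283

With n=57, ρ(Jacobi) = cos(π/58) = 0.998533.
√(1−ρ_J²) simplifies to sin(π/58) = 0.0541389.
[ω*] 2 ÷ (1 + 0.0541389) = 2 ÷ 1.0541389 = 1.897283.
and ρ(B_{ω*}) = 1.897283 − 1 = 0.897283.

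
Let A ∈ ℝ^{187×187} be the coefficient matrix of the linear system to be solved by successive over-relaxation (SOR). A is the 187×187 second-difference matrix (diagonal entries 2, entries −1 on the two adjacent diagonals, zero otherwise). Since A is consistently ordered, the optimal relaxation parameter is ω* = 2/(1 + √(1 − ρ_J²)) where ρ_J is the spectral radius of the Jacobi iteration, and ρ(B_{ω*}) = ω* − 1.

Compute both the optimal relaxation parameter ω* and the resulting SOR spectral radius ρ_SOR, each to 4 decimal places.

ω* = 1.9671, ρ_SOR = 0.9671

ρ_J = max_k |cos(kπ/188)| = cos(π/188) = 0.9999
√(1−ρ_J²) = |sin(π/188)| = 0.01671
ω* = 2 / (1 + 0.01671) = 2 / 1.01671 ≈ 1.9671.
ρ_SOR = ω* − 1 = 1.9671 − 1 = 0.9671.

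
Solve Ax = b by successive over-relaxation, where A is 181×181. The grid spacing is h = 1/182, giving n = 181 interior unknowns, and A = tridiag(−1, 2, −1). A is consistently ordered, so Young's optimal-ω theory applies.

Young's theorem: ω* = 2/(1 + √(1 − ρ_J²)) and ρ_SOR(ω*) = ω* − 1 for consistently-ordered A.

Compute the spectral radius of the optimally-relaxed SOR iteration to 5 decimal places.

[ρ_J] n=181: ρ(B_J) = cos(π/(n+1)) = cos(π/182) = 0.99985.
√(1 − cos²(π/182)) = sin(π/182) ≈ 0.017261.
[ω*] 2 ÷ (1 + 0.017261) = 2 ÷ 1.017261 = 1.96606.
and ρ(B_{ω*}) = 1.96606 − 1 = 0.96606.

ρ_SOR = 0.96606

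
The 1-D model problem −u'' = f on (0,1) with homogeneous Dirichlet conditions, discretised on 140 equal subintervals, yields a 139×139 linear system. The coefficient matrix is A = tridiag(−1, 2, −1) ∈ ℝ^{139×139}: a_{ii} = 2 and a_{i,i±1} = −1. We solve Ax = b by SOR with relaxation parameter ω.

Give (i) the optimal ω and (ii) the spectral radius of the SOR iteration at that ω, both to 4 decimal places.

ω* = 1.9561, ρ_SOR = 0.9561

[ρ_J] n=139: ρ(B_J) = cos(π/(n+1)) = cos(π/140) = 0.9997.
√(1−ρ_J²) simplifies to sin(π/140) = 0.02244.
So ω* = 2/1.02244 = 1.9561 (Young).
ρ(B_{ω*}) = ω*−1 = 0.9561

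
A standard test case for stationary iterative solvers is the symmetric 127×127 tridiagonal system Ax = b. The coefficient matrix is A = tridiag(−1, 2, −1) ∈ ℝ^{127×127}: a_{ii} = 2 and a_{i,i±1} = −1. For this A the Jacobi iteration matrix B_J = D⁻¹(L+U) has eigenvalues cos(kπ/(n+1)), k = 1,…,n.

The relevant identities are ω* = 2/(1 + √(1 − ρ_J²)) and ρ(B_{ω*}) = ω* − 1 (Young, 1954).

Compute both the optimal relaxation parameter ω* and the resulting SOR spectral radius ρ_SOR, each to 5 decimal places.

½·tridiag(1,0,1) at n=127: λ_k = cos(kπ/128); max |λ| at k=1 ⇒ ρ_J = cos(π/128) ≈ 0.99970.
√(1−ρ_J²) simplifies to sin(π/128) = 0.024541.
So ω* = 2/1.024541 = 1.95209 (Young).
ρ(B_{ω*}) = ω*−1 = 0.95209

ω* = 1.95209, ρ_SOR = 0.95209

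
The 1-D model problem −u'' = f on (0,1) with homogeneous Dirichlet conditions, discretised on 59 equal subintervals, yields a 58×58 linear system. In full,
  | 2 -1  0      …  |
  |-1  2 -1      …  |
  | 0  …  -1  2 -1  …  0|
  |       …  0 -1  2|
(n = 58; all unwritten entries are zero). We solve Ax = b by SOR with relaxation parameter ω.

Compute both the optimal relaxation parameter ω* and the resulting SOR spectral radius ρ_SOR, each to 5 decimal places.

ω* = 1.89893, ρ_SOR = 0.89893

spectrum of D⁻¹(L+U) = {cos(kπ/59) : 1≤k≤58}; ρ_J = cos(π/59) = 0.99858.
√(1−ρ_J²) = |sin(π/59)| = 0.053222
Then 2/(1+√(1−ρ_J²)) = 2/(1+0.053222); ω* = 2/1.053222 = 1.89893.
Hence ρ(B_{ω*}) = 1.89893 − 1 = 0.89893.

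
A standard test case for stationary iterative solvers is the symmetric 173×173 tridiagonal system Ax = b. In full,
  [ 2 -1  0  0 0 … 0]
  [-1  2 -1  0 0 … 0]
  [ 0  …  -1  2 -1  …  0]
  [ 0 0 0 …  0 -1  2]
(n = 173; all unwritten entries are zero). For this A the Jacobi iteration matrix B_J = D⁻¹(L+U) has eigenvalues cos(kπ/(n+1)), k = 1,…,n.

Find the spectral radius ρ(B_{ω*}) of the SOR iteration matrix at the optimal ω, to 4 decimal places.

[ρ_J] n=173: ρ(B_J) = cos(π/(n+1)) = cos(π/174) = 0.9998.
√(1−ρ_J²) simplifies to sin(π/174) = 0.01805.
ω* = 2/(1 + 0.01805) = 2/1.01805 = 1.9645.
Hence ρ(B_{ω*}) = 1.9645 − 1 = 0.9645.

ρ_SOR = 0.9645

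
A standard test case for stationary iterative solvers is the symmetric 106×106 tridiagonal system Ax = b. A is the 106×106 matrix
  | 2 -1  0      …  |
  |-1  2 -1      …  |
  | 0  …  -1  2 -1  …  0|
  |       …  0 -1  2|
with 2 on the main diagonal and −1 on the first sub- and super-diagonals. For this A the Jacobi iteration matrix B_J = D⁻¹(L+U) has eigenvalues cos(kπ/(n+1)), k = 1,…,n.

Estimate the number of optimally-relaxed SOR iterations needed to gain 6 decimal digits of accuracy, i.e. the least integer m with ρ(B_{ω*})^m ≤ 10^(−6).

With n=106, ρ(Jacobi) = cos(π/107) = 0.9995690.
√(1−ρ_J²) simplifies to sin(π/107) = 0.0293565.
Young: ω* = 2/(1+√(1−ρ_J²)) = 2/(1+0.0293565) = 2/1.0293565 = 1.9429615.
ρ(B_{ω*}) = ω*−1 = 0.9429615
Need (0.9429615)^m ≤ 10^(−6): m ≥ 6·ln10/|ln 0.9429615| = 13.8155/0.0587298 = 235.238 ⇒ m = 236.

m = 236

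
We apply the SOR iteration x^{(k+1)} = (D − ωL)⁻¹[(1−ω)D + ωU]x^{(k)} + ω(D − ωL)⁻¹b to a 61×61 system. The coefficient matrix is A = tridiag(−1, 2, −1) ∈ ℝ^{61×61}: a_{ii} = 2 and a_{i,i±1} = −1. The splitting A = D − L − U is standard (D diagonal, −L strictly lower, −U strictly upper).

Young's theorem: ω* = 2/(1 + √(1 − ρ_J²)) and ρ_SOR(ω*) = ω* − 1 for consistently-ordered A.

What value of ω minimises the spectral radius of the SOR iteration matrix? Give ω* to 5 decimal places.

ω* = 1.90359

spectrum of D⁻¹(L+U) = {cos(kπ/62) : 1≤k≤61}; ρ_J = cos(π/62) = 0.99872.
root = sin(π/62) = 0.050649  (since 1−cos² = sin²).
Young: ω* = 2/(1+√(1−ρ_J²)) = 2/(1+0.050649) = 2/1.050649 = 1.90359.
[ρ_SOR] ω* − 1 = 0.90359.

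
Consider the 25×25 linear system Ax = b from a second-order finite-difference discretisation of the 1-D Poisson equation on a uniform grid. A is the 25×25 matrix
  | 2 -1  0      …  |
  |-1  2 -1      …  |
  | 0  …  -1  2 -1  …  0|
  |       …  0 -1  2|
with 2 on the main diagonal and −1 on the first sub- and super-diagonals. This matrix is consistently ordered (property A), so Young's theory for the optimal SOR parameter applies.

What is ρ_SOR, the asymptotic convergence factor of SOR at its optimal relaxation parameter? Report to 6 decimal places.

spectrum of D⁻¹(L+U) = {cos(kπ/26) : 1≤k≤25}; ρ_J = cos(π/26) = 0.992709.
√(1 − cos²(π/26)) = sin(π/26) ≈ 0.1205367.
ω* = 2/(1 + 0.1205367) = 2/1.1205367 = 1.784859.
ρ(B_{ω*}) = ω*−1 = 0.784859

ρ_SOR = 0.784859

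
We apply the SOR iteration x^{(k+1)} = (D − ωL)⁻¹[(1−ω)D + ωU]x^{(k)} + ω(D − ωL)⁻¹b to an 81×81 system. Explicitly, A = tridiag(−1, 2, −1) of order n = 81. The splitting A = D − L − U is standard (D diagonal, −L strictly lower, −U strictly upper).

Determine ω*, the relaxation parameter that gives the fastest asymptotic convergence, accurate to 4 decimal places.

[ρ_J] n=81: ρ(B_J) = cos(π/(n+1)) = cos(π/82) = 0.9993.
√(1−ρ_J²) = |sin(π/82)| = 0.03830
Young: ω* = 2/(1+√(1−ρ_J²)) = 2/(1+0.03830) = 2/1.03830 = 1.9262.
ρ_SOR = ω* − 1 ≈ 0.9262.

ω* = 1.9262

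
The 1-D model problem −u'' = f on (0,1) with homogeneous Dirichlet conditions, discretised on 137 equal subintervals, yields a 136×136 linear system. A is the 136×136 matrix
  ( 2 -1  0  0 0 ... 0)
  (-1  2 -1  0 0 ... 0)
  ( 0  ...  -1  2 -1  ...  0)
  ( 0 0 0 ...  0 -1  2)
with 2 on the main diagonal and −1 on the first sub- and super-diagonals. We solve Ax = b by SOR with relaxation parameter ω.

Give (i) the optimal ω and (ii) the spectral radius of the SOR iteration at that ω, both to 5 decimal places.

[ρ_J] n=136: ρ(B_J) = cos(π/(n+1)) = cos(π/137) = 0.99974.
√(1−ρ_J²) = |sin(π/137)| = 0.022929
Young: ω* = 2/(1+√(1−ρ_J²)) = 2/(1+0.022929) = 2/1.022929 = 1.95517.
ρ(B_{ω*}) = ω*−1 = 0.95517

ω* = 1.95517, ρ_SOR = 0.95517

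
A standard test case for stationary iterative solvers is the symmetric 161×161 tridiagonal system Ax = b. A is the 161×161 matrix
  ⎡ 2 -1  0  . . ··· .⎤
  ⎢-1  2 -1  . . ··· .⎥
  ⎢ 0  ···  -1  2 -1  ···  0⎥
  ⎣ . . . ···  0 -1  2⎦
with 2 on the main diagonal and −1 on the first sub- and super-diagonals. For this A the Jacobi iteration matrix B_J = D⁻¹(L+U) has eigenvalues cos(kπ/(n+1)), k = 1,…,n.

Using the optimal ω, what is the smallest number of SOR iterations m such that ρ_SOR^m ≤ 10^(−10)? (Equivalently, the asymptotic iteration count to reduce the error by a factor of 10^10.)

B_J for the 161×161 system has eigenvalues cos(kπ/162); ρ_J = cos(π/162) = 0.9998120.
root = sin(π/162) = 0.0193913  (since 1−cos² = sin²).
[ω*] 2 ÷ (1 + 0.0193913) = 2 ÷ 1.0193913 = 1.9619551.
At ω = 1.9619551 every |λ(B_ω)| = ω−1, so ρ_SOR = 0.9619551.
ρ_SOR^m ≤ 10^(−10) ⇔ m ≥ 10·ln10/(−ln 0.9619551) = 23.0259/0.0387875 = 593.642; m = ⌈593.642⌉ = 594.

m = 594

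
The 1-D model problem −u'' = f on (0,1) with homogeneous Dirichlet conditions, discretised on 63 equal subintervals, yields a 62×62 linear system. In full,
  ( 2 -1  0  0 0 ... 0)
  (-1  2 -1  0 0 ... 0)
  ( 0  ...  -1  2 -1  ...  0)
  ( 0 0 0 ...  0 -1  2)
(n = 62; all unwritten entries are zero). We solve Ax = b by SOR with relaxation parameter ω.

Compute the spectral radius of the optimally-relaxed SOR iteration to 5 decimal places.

ρ_SOR = 0.90504

B_J for the 62×62 system has eigenvalues cos(kπ/63); ρ_J = cos(π/63) = 0.99876.
1 − cos²(π/63) = sin²(π/63) ⇒ √(1−ρ_J²) = sin(π/63) = 0.049846.
So ω* = 2/1.049846 = 1.90504 (Young).
Hence ρ(B_{ω*}) = 1.90504 − 1 = 0.90504.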